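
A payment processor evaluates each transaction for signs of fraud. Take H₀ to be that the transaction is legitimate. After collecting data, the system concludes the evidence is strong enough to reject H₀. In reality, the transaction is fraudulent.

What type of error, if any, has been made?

The test rejected a false H₀ — the decision matches the true state.

No error (correct decision).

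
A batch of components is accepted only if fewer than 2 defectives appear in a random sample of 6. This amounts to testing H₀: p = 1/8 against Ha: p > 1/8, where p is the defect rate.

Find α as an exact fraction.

α = P(reject H₀ | H₀ true) = P(Y ≥ 2 | p = 1/8), Y ~ Binomial(6, 1/8).
Via the complement, α = 1 − Σ_{j=0}^{1} C(6,j)(1/8)^j(7/8)^{6-j} = 43653/262144.

43653/262144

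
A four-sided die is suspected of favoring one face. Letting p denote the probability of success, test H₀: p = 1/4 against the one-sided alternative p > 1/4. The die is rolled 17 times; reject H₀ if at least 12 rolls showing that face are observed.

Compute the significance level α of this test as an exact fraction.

α = P(reject H₀ | H₀ true) = P(X ≥ 12 | p = 1/4), with X ~ Binomial(17, 1/4).
Adding the binomial terms for j = 12 through 17 with p = 1/4 yields 429025/4294967296.

429025/4294967296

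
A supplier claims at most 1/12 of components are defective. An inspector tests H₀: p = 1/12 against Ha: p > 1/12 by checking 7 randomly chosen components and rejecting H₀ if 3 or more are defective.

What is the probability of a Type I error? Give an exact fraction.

187213/11943936

Under H₀, X ~ Binomial(7, 1/12); the Type I error rate is P(X ≥ 3).
Computing the lower-tail complement: 1 − 11756723/11943936 = 187213/11943936.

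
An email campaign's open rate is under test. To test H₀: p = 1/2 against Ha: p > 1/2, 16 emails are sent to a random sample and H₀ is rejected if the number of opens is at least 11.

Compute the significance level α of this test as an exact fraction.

6885/65536

Under H₀, Y ~ Binomial(16, 1/2), and α = P(Y ≥ 11).
That's C(16,11) + C(16,12) + C(16,13) + C(16,14) + C(16,15) + C(16,16) over 2^16, i.e. (4368 + 1820 + 560 + 120 + 16 + 1)/65536 = 6885/65536.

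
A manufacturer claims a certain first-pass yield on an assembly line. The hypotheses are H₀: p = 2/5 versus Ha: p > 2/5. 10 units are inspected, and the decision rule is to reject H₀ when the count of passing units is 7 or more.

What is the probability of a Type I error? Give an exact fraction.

534784/9765625

Under H₀, S ~ Binomial(10, 2/5), and α = P(S ≥ 7).
Summing C(10,j)(2/5)^j(3/5)^{10−j} for j = 7,…,10 gives 534784/9765625.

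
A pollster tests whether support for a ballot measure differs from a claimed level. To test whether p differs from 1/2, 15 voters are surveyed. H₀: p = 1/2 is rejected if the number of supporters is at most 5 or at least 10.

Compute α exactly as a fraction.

α = P(Y ≤ 5 or Y ≥ 10 | p = 1/2), Y ~ Binomial(15, 1/2).
Each tail has probability (1 + 15 + 105 + 455 + 1365 + 3003)/32768; doubling gives α = 9888/32768 = 309/1024.

309/1024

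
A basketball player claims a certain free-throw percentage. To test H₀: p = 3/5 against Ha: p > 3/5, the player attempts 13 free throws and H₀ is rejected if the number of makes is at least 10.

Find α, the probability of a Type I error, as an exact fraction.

41157153/244140625

The Type I error probability is α = P(S ≥ 10) computed under H₀, where S ~ Binomial(13, 3/5).
Adding the binomial terms for j = 10 through 13 with p = 3/5 yields 41157153/244140625.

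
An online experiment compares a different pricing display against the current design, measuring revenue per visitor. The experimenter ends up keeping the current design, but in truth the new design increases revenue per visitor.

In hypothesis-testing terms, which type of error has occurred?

The null hypothesis here is that the new design has no effect on revenue per visitor.
'Keeping the current design' corresponds to failing to reject H₀.
H₀ was not rejected but H₀ is false — a Type II error (false negative).

Type II error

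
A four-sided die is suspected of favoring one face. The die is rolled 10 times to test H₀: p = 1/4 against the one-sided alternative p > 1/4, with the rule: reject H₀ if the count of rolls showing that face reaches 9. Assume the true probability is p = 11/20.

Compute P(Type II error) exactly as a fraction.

10001847283209/10240000000000

Under the alternative p = 11/20, X ~ Binomial(10, 11/20); β is the probability the test does not reject, P(X < 9).
Equivalently, β = 1 − P(X ≥ 9) = 10001847283209/10240000000000.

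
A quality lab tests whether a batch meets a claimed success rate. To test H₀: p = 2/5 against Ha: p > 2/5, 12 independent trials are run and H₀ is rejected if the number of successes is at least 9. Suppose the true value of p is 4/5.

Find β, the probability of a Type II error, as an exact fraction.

10030813/48828125

A Type II error is failing to reject when Ha holds: with p = 4/5, β = P(Y ≤ 8).
Summing C(12,j)·(4/5)^j·(1/5)^{12-j} for j = 0..8 gives 10030813/48828125.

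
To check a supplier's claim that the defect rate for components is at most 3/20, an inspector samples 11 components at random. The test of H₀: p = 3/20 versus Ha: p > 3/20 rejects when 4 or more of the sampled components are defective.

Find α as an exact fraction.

Under H₀, S ~ Binomial(11, 3/20); the Type I error rate is P(S ≥ 4).
Via the complement, α = 1 − Σ_{j=0}^{3} C(11,j)(3/20)^j(17/20)^{11-j} = 355557667797/5120000000000.

355557667797/5120000000000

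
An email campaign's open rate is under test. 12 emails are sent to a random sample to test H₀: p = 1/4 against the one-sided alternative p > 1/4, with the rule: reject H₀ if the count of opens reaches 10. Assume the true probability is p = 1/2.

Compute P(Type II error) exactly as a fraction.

β = P(fail to reject H₀ | Ha true) = P(Y ≤ 9 | p = 1/2), Y ~ Binomial(12, 1/2).
Equivalently, β = 1 − P(Y ≥ 10) = 4017/4096.

4017/4096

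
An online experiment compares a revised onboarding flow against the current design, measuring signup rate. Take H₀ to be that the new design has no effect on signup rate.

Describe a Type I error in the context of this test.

A Type I error is rejecting H₀ when H₀ is true.
Here that means shipping the new feature to all users when actually the new design has no effect on signup rate.

A Type I error would mean concluding that the new design increases signup rate when in fact the new design has no effect on signup rate.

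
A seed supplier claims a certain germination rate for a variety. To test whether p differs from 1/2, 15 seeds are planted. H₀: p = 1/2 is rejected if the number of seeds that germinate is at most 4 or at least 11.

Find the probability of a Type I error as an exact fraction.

α = P(S ≤ 4 or S ≥ 11 | p = 1/2), S ~ Binomial(15, 1/2).
The two tails are symmetric, so α = 2·(1 + 15 + 105 + 455 + 1365)/2^15 = 3882/32768 = 1941/16384.

1941/16384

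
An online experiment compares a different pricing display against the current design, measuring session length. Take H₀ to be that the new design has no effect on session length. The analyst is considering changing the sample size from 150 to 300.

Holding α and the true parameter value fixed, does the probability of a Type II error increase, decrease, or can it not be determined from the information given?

More data shrinks sampling variability; the test statistic under Ha concentrates further from the null value, making rejection more likely.

It decreases.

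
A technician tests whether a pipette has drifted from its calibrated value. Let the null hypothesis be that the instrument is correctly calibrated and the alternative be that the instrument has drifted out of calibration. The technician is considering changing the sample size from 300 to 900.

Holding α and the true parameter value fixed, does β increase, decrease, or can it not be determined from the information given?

Increasing n separates the H₀ and Ha sampling distributions, so under Ha fewer outcomes land in the acceptance region.

It decreases.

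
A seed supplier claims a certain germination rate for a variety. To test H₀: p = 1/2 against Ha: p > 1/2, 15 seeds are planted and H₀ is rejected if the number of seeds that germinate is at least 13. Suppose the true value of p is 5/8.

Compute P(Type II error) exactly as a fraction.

β = P(fail to reject H₀ | Ha true) = P(S ≤ 12 | p = 5/8), S ~ Binomial(15, 5/8).
Equivalently, β = 1 − P(S ≥ 13) = 33725631854457/35184372088832.

33725631854457/35184372088832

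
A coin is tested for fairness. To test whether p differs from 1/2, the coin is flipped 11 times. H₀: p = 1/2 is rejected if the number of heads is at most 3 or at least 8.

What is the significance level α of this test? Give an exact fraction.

29/128

α = P(S ≤ 3 or S ≥ 8 | p = 1/2), S ~ Binomial(11, 1/2).
By symmetry, α = 2·P(S ≤ 3) = 2·(1 + 11 + 55 + 165)/2048 = 464/2048 = 29/128.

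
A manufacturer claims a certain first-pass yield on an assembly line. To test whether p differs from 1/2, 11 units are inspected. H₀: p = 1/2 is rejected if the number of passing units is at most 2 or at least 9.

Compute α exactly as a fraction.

The significance level is the null-hypothesis probability of the rejection region {≤2} ∪ {≥9}.
Each tail has probability (1 + 11 + 55)/2048; doubling gives α = 134/2048 = 67/1024.

67/1024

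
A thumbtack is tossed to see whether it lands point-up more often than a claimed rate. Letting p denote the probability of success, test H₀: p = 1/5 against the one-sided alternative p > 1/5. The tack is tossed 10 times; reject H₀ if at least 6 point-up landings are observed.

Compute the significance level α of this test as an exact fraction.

The Type I error probability is α = P(S ≥ 6) computed under H₀, where S ~ Binomial(10, 1/5).
Adding the binomial terms for j = 6 through 10 with p = 1/5 yields 62201/9765625.

62201/9765625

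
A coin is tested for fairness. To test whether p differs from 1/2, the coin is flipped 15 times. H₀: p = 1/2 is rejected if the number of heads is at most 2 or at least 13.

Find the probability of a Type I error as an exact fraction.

α = P(S ≤ 2 or S ≥ 13 | p = 1/2), S ~ Binomial(15, 1/2).
By symmetry, α = 2·P(S ≤ 2) = 2·(1 + 15 + 105)/32768 = 242/32768 = 121/16384.

121/16384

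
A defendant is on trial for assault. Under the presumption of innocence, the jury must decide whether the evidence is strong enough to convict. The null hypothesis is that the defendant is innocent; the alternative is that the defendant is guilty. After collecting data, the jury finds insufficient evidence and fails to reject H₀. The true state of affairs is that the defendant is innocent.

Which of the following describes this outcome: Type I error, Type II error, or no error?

Neither — the decision is correct.

The test retained a true H₀ — the decision matches the true state.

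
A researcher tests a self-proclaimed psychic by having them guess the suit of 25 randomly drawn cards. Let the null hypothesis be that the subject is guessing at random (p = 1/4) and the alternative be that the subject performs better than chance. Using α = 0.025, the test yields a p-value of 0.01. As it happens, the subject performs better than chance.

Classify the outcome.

Since p = 0.01 < α = 0.025, H₀ is rejected.
H₀ is false (actually the subject performs better than chance).
The decision matches the true state — no error.

No error (correct decision).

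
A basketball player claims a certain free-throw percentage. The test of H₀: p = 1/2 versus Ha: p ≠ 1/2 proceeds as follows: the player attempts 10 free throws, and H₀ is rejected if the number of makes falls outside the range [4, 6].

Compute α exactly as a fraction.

Under H₀, S ~ Binomial(10, 1/2); α is the probability of landing in either tail, P(S ≤ 3) + P(S ≥ 7).
The two tails are symmetric, so α = 2·(1 + 10 + 45 + 120)/2^10 = 352/1024 = 11/32.

11/32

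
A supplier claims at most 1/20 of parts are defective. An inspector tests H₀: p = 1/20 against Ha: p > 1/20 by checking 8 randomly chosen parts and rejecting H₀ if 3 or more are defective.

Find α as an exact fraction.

148178379/25600000000

α = P(reject H₀ | H₀ true) = P(K ≥ 3 | p = 1/20), K ~ Binomial(8, 1/20).
Via the complement, α = 1 − Σ_{j=0}^{2} C(8,j)(1/20)^j(19/20)^{8-j} = 148178379/25600000000.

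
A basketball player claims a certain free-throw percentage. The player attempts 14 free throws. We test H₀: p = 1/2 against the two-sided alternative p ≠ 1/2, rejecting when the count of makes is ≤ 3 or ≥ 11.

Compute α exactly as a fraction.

α = P(K ≤ 3 or K ≥ 11 | p = 1/2), K ~ Binomial(14, 1/2).
The two tails are symmetric, so α = 2·(1 + 14 + 91 + 364)/2^14 = 940/16384 = 235/4096.

235/4096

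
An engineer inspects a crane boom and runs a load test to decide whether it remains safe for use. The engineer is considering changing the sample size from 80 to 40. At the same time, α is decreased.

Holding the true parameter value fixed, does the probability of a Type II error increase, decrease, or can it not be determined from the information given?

It increases.

With less data the test statistic is noisier; under Ha, more outcomes land inside the acceptance region. Lowering α raises the bar for rejection; under Ha, the test now fails to reject on outcomes it previously would have rejected. Both changes push β in the same direction.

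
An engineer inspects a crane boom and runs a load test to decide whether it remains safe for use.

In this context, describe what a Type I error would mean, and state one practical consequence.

A Type I error would mean concluding that the structure is structurally deficient when in fact the structure meets the required load capacity (safe). Consequence: a sound structure is closed unnecessarily, at significant cost and disruption.

With the conventional null hypothesis that the structure meets the required load capacity (safe):
A Type I error is rejecting H₀ when H₀ is true.
Here that means closing the structure for repairs when actually the structure meets the required load capacity (safe).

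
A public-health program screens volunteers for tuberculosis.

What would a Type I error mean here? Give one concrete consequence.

A Type I error would mean concluding that the patient has tuberculosis when in fact the patient does not have tuberculosis. Consequence: a healthy patient undergoes unnecessary, possibly invasive follow-up procedures.

With the conventional null hypothesis that the patient does not have tuberculosis:
A Type I error is rejecting H₀ when H₀ is true.
Here that means flagging the patient as positive and ordering follow-up testing when actually the patient does not have tuberculosis.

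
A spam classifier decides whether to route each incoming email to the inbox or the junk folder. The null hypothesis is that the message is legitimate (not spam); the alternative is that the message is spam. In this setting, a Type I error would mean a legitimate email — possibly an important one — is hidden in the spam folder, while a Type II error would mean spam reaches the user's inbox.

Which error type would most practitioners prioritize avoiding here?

Type I error

The Type I consequence (a legitimate email — possibly an important one — is hidden in the spam folder) is more severe than the Type II consequence (spam reaches the user's inbox).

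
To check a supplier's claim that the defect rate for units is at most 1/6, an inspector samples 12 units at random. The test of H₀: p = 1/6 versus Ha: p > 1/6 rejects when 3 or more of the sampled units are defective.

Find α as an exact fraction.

The significance level is the probability, assuming p = 1/6, of seeing 3 or more defectives in 12 draws.
Via the complement, α = 1 − Σ_{j=0}^{2} C(12,j)(1/6)^j(5/6)^{12-j} = 702172961/2176782336.

702172961/2176782336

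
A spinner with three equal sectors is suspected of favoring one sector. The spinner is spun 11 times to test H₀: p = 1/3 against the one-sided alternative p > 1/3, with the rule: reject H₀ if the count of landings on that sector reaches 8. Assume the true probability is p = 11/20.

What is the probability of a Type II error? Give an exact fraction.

β = P(fail to reject H₀ | Ha true) = P(S ≤ 7 | p = 11/20), S ~ Binomial(11, 11/20).
Adding the binomial probabilities P(S=0)+…+P(S=7) at p = 11/20 gives 828290341647/1024000000000.

828290341647/1024000000000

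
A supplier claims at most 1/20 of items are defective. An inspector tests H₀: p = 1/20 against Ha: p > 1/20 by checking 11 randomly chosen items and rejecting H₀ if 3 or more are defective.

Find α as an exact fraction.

Under H₀, X ~ Binomial(11, 1/20); the Type I error rate is P(X ≥ 3).
Via the complement, α = 1 − Σ_{j=0}^{2} C(11,j)(1/20)^j(19/20)^{11-j} = 4992302221/327680000000.

4992302221/327680000000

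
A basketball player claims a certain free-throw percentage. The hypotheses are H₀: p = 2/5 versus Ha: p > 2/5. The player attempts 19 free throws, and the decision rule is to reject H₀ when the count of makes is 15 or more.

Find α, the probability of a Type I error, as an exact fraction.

The Type I error probability is α = P(K ≥ 15) computed under H₀, where K ~ Binomial(19, 2/5).
Adding the binomial terms for j = 15 through 19 with p = 2/5 yields 2443902976/3814697265625.

2443902976/3814697265625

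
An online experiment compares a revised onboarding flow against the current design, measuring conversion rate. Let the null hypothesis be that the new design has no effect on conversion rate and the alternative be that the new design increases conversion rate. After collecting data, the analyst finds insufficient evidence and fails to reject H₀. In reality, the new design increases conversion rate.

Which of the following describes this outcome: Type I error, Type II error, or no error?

H₀ was not rejected, but H₀ is actually false.
Failing to reject a false null hypothesis is a Type II error (false negative).

Type II error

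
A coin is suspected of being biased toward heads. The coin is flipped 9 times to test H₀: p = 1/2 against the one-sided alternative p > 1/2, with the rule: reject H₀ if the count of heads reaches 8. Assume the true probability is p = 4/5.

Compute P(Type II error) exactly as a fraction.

Under the alternative p = 4/5, S ~ Binomial(9, 4/5); β is the probability the test does not reject, P(S < 8).
Equivalently, β = 1 − P(S ≥ 8) = 1101157/1953125.

1101157/1953125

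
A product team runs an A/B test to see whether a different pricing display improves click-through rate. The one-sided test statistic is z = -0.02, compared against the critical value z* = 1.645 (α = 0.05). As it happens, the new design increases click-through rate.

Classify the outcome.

Type II error

The conventional null hypothesis is that the new design has no effect on click-through rate.
Since z = -0.02 ≤ z* = 1.645, H₀ is not rejected.
H₀ is false (actually the new design increases click-through rate).
Failing to reject a false H₀ is a Type II error.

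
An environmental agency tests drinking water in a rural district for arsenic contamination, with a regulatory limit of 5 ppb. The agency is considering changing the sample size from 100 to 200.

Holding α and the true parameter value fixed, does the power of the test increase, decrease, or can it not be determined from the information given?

It increases.

Increasing n separates the H₀ and Ha sampling distributions, so under Ha fewer outcomes land in the acceptance region.
Since power = 1 − β and β decreases, power increases.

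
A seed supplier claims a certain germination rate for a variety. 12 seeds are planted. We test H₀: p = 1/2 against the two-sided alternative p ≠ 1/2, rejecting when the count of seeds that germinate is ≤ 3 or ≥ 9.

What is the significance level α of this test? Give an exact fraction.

299/2048

α = P(Y ≤ 3 or Y ≥ 9 | p = 1/2), Y ~ Binomial(12, 1/2).
By symmetry, α = 2·P(Y ≤ 3) = 2·(1 + 12 + 66 + 220)/4096 = 598/4096 = 299/2048.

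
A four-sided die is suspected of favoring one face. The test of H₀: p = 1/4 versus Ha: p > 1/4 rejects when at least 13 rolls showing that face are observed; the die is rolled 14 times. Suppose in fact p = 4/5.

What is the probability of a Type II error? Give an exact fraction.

β = P(fail to reject H₀ | Ha true) = P(X ≤ 12 | p = 4/5), X ~ Binomial(14, 4/5).
Summing C(14,j)·(4/5)^j·(1/5)^{14-j} for j = 0..12 gives 4895556073/6103515625.

4895556073/6103515625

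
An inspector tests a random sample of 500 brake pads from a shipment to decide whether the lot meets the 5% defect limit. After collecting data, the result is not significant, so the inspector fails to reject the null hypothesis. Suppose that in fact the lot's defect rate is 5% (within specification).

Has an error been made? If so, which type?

Neither — the decision is correct.

The conventional null hypothesis here is that the lot's defect rate is 5% (within specification).
The test retained a true H₀ — the decision matches the true state.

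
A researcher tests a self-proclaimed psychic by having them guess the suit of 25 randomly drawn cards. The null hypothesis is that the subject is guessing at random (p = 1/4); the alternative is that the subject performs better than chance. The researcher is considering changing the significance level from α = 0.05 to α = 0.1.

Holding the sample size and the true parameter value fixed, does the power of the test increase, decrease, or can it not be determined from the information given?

It increases.

A larger α widens the rejection region, so when the alternative is true more outcomes lead to rejection — failing to reject becomes less likely.
Since power = 1 − β and β decreases, power increases.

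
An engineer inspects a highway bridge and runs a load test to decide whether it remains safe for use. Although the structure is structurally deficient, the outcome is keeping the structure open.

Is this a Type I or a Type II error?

The null hypothesis here is that the structure meets the required load capacity (safe).
'Keeping the structure open' corresponds to failing to reject H₀.
H₀ was not rejected but H₀ is false — a Type II error (false negative).

Type II error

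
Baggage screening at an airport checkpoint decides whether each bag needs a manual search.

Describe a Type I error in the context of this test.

With the conventional null hypothesis that the bag contains no prohibited items:
A Type I error is rejecting H₀ when H₀ is true.
Here that means flagging the bag for a manual search when actually the bag contains no prohibited items.

A Type I error would mean concluding that the bag contains a prohibited item when in fact the bag contains no prohibited items.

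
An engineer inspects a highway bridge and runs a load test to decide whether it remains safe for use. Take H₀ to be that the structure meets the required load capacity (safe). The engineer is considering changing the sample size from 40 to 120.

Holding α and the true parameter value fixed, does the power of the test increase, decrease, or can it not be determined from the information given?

A larger sample reduces the standard error, pulling the sampling distribution under Ha further from the non-rejection region.
Since power = 1 − β and β decreases, power increases.

It increases.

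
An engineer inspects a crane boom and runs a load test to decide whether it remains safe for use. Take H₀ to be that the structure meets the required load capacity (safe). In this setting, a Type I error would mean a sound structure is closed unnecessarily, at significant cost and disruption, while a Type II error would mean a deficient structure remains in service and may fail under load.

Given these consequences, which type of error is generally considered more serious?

The Type II consequence (a deficient structure remains in service and may fail under load) is more severe than the Type I consequence (a sound structure is closed unnecessarily, at significant cost and disruption).

Type II error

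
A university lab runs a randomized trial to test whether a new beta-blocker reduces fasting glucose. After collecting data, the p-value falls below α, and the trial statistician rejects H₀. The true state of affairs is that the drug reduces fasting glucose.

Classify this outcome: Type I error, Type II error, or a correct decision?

The conventional null hypothesis here is that the drug has no effect on fasting glucose.
The test rejected a false H₀ — the decision matches the true state.

No error (correct decision).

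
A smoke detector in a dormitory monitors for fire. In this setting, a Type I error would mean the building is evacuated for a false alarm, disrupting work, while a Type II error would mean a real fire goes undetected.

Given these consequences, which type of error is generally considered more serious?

Type II error

The Type II consequence (a real fire goes undetected) is more severe than the Type I consequence (the building is evacuated for a false alarm, disrupting work).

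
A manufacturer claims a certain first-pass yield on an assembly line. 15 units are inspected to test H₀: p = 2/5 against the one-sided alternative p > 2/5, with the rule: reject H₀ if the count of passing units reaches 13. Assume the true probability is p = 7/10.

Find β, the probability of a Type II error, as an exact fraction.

873172285377237/1000000000000000

Under the alternative p = 7/10, X ~ Binomial(15, 7/10); β is the probability the test does not reject, P(X < 13).
Summing C(15,j)·(7/10)^j·(3/10)^{15-j} for j = 0..12 gives 873172285377237/1000000000000000.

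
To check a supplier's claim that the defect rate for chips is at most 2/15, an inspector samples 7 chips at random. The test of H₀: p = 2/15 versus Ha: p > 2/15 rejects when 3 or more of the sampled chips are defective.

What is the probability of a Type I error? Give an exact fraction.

623128/11390625

The significance level is the probability, assuming p = 2/15, of seeing 3 or more defectives in 7 draws.
α = 1 − P(K ≤ 2) = 1 − 10767497/11390625 = 623128/11390625.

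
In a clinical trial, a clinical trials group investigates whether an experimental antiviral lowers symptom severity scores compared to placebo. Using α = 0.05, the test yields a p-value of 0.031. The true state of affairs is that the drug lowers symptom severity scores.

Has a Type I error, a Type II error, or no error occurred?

The conventional null hypothesis is that the drug has no effect on symptom severity scores.
Since p = 0.031 < α = 0.05, H₀ is rejected.
H₀ is false (actually the drug lowers symptom severity scores).
The decision matches the true state — no error.

No error — this is a correct decision.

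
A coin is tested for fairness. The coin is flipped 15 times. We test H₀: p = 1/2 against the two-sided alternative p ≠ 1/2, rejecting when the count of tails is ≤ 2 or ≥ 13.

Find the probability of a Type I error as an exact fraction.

The significance level is the null-hypothesis probability of the rejection region {≤2} ∪ {≥13}.
By symmetry, α = 2·P(X ≤ 2) = 2·(1 + 15 + 105)/32768 = 242/32768 = 121/16384.

121/16384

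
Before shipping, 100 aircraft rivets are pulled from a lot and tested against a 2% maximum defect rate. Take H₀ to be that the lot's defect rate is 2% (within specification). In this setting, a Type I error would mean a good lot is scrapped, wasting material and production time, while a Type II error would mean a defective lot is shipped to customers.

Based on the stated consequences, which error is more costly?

Type II error

The Type II consequence (a defective lot is shipped to customers) is more severe than the Type I consequence (a good lot is scrapped, wasting material and production time).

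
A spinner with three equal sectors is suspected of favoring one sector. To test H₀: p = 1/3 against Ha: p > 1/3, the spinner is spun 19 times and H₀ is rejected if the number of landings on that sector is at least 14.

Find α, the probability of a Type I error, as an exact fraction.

147529/387420489

α = P(reject H₀ | H₀ true) = P(X ≥ 14 | p = 1/3), with X ~ Binomial(19, 1/3).
Summing C(19,j)(1/3)^j(2/3)^{19−j} for j = 14,…,19 gives 147529/387420489.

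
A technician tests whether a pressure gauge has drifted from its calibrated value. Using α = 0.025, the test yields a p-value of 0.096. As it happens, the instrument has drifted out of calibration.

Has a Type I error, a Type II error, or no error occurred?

The conventional null hypothesis is that the instrument is correctly calibrated.
Since p = 0.096 ≥ α = 0.025, H₀ is not rejected.
H₀ is false (actually the instrument has drifted out of calibration).
Failing to reject a false H₀ is a Type II error.

Type II error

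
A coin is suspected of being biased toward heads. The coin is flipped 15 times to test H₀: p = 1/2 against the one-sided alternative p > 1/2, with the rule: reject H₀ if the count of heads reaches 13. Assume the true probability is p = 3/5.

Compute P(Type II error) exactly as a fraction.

29690124488/30517578125

β = P(fail to reject H₀ | Ha true) = P(X ≤ 12 | p = 3/5), X ~ Binomial(15, 3/5).
Adding the binomial probabilities P(X=0)+…+P(X=12) at p = 3/5 gives 29690124488/30517578125.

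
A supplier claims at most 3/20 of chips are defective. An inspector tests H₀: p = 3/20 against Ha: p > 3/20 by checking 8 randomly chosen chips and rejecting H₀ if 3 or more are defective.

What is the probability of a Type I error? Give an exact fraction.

α = P(reject H₀ | H₀ true) = P(Y ≥ 3 | p = 3/20), Y ~ Binomial(8, 3/20).
Via the complement, α = 1 − Σ_{j=0}^{2} C(8,j)(3/20)^j(17/20)^{8-j} = 2693447019/25600000000.

2693447019/25600000000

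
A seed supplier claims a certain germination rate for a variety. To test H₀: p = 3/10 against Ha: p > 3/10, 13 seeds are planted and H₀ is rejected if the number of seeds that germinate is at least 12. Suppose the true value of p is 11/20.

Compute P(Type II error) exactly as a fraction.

Under the alternative p = 11/20, X ~ Binomial(13, 11/20); β is the probability the test does not reject, P(X < 12).
Equivalently, β = 1 − P(X ≥ 12) = 636861571623279/640000000000000.

636861571623279/640000000000000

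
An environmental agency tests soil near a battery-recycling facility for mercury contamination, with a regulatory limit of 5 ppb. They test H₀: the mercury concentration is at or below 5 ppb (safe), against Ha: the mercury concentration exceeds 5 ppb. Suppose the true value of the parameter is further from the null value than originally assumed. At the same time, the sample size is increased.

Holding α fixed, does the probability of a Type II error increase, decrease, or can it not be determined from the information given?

The further the true parameter sits from the null value, the more of the Ha sampling distribution falls in the rejection region. Increasing n separates the H₀ and Ha sampling distributions, so under Ha fewer outcomes land in the acceptance region. Both changes push β in the same direction.

It decreases.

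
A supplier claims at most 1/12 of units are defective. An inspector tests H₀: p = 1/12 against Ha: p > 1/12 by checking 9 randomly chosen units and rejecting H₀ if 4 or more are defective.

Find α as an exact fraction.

α = P(reject H₀ | H₀ true) = P(Y ≥ 4 | p = 1/12), Y ~ Binomial(9, 1/12).
Computing the lower-tail complement: 1 − 1284381725/1289945088 = 5563363/1289945088.

5563363/1289945088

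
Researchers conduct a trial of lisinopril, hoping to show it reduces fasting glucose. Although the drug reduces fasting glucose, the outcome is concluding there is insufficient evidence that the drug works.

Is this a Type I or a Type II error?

Type II error

The null hypothesis here is that the drug has no effect on fasting glucose.
'Concluding there is insufficient evidence that the drug works' corresponds to failing to reject H₀.
H₀ was not rejected but H₀ is false — a Type II error (false negative).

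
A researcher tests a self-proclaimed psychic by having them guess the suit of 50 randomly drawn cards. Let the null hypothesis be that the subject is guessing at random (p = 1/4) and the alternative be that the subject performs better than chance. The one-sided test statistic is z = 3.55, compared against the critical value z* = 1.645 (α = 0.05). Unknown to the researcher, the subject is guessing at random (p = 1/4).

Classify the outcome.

Type I error

Since z = 3.55 > z* = 1.645, H₀ is rejected.
H₀ is true (actually the subject is guessing at random (p = 1/4)).
Rejecting a true H₀ is a Type I error.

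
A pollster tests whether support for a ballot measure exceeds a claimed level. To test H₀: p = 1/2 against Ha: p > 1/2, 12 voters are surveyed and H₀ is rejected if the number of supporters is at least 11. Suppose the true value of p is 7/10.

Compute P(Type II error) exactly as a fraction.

Under the alternative p = 7/10, S ~ Binomial(12, 7/10); β is the probability the test does not reject, P(S < 11).
Summing C(12,j)·(7/10)^j·(3/10)^{12-j} for j = 0..10 gives 914974950051/1000000000000.

914974950051/1000000000000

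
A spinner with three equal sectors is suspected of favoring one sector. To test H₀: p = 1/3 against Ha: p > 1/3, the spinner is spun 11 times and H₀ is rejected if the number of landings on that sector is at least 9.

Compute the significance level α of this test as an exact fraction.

1/729

The Type I error probability is α = P(S ≥ 9) computed under H₀, where S ~ Binomial(11, 1/3).
Adding the binomial terms for j = 9 through 11 with p = 1/3 yields 1/729.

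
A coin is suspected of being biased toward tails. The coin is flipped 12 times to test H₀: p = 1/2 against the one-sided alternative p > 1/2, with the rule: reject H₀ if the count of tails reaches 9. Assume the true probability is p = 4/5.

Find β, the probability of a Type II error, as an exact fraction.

10030813/48828125

A Type II error is failing to reject when Ha holds: with p = 4/5, β = P(X ≤ 8).
Equivalently, β = 1 − P(X ≥ 9) = 10030813/48828125.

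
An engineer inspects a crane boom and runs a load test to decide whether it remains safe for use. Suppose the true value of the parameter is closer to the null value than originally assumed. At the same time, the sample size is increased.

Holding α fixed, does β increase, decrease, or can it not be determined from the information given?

The first change alone would make β increase; the second alone would make β decrease. Which effect dominates depends on the magnitudes, which are not given.

Cannot be determined from the information given.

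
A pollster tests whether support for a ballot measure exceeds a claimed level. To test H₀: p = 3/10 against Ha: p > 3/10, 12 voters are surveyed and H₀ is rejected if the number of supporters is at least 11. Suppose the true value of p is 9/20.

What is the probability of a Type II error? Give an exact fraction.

4091575270595131/4096000000000000

β = P(fail to reject H₀ | Ha true) = P(Y ≤ 10 | p = 9/20), Y ~ Binomial(12, 9/20).
Adding the binomial probabilities P(Y=0)+…+P(Y=10) at p = 9/20 gives 4091575270595131/4096000000000000.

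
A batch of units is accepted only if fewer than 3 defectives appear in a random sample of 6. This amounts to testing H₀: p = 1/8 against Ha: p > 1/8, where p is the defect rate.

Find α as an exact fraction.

3819/131072

The significance level is the probability, assuming p = 1/8, of seeing 3 or more defectives in 6 draws.
Via the complement, α = 1 − Σ_{j=0}^{2} C(6,j)(1/8)^j(7/8)^{6-j} = 3819/131072.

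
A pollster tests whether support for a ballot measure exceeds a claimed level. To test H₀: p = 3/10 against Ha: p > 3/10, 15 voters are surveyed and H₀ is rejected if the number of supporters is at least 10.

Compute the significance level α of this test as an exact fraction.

913130252109/250000000000000

The Type I error probability is α = P(S ≥ 10) computed under H₀, where S ~ Binomial(15, 3/10).
P(S ≥ 10) = Σ_{j=10}^{15} C(15,j)·(3/10)^j·(7/10)^{15-j} = 913130252109/250000000000000.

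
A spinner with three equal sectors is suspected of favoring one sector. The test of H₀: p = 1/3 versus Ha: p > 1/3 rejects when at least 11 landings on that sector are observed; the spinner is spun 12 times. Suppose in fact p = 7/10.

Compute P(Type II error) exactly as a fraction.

914974950051/1000000000000

β = P(fail to reject H₀ | Ha true) = P(K ≤ 10 | p = 7/10), K ~ Binomial(12, 7/10).
Equivalently, β = 1 − P(K ≥ 11) = 914974950051/1000000000000.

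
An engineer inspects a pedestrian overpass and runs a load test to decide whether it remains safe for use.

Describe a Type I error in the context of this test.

With the conventional null hypothesis that the structure meets the required load capacity (safe):
A Type I error is rejecting H₀ when H₀ is true.
Here that means closing the structure for repairs when actually the structure meets the required load capacity (safe).

A Type I error would mean concluding that the structure is structurally deficient when in fact the structure meets the required load capacity (safe).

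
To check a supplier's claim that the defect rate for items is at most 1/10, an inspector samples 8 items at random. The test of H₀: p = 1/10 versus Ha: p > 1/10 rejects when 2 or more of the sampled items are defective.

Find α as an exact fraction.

α = P(reject H₀ | H₀ true) = P(Y ≥ 2 | p = 1/10), Y ~ Binomial(8, 1/10).
α = 1 − P(Y ≤ 1) = 1 − 81310473/100000000 = 18689527/100000000.

18689527/100000000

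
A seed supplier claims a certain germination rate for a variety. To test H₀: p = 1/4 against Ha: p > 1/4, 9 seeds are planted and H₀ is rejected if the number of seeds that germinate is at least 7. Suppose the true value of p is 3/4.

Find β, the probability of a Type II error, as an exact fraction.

β = P(fail to reject H₀ | Ha true) = P(Y ≤ 6 | p = 3/4), Y ~ Binomial(9, 3/4).
Adding the binomial probabilities P(Y=0)+…+P(Y=6) at p = 3/4 gives 13085/32768.

13085/32768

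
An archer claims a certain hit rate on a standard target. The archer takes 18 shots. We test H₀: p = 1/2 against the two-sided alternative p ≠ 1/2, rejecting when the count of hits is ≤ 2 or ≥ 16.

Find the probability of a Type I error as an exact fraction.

The significance level is the null-hypothesis probability of the rejection region {≤2} ∪ {≥16}.
Each tail has probability (1 + 18 + 153)/262144; doubling gives α = 344/262144 = 43/32768.

43/32768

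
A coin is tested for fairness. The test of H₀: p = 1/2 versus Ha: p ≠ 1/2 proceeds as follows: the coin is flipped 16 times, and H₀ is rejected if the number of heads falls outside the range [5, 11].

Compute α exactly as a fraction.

Under H₀, S ~ Binomial(16, 1/2); α is the probability of landing in either tail, P(S ≤ 4) + P(S ≥ 12).
Each tail has probability (1 + 16 + 120 + 560 + 1820)/65536; doubling gives α = 5034/65536 = 2517/32768.

2517/32768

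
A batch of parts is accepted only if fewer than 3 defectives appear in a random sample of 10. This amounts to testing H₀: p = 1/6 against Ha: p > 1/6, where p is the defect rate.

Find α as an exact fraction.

566299/2519424

α = P(reject H₀ | H₀ true) = P(Y ≥ 3 | p = 1/6), Y ~ Binomial(10, 1/6).
α = 1 − P(Y ≤ 2) = 1 − 1953125/2519424 = 566299/2519424.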